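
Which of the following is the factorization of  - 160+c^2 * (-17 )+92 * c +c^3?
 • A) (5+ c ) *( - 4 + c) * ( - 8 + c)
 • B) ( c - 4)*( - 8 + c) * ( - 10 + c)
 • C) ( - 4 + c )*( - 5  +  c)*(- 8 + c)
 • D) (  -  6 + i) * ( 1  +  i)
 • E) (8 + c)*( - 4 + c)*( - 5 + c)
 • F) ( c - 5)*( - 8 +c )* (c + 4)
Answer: C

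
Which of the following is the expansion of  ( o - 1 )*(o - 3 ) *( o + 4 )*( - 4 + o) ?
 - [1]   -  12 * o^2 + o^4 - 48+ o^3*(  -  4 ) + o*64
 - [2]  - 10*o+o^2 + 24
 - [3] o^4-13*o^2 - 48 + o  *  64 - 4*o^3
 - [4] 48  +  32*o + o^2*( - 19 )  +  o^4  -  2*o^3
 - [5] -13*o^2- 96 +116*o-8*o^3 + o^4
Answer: 3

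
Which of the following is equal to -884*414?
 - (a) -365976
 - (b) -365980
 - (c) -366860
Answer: a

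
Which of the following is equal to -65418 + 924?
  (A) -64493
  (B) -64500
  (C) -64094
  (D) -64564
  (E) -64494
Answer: E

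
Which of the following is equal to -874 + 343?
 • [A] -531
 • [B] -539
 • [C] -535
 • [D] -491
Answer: A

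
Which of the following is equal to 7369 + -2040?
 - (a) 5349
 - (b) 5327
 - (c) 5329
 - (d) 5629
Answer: c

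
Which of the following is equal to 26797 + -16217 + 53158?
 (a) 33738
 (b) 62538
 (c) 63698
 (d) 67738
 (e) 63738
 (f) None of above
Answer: e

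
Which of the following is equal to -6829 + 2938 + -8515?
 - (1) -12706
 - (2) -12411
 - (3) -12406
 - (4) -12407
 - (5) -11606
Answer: 3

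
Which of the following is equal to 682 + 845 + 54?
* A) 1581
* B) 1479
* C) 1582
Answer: A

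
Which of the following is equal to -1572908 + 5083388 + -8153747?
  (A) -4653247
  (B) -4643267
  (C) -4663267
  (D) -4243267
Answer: B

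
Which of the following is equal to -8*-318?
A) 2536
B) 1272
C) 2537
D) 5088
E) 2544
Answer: E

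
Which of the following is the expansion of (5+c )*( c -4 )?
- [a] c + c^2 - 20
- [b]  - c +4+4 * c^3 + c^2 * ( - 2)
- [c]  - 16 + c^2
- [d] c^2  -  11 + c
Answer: a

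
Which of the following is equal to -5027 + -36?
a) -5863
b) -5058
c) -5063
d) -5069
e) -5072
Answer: c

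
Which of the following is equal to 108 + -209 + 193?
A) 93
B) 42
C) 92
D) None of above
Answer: C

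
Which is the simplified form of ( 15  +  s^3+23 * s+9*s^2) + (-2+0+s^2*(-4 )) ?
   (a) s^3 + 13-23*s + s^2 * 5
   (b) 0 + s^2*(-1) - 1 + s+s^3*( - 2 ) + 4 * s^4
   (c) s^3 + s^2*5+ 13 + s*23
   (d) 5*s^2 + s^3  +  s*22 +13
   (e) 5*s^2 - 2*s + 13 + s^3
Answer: c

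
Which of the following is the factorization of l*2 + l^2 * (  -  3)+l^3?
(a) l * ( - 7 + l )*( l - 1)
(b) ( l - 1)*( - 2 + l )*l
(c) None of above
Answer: b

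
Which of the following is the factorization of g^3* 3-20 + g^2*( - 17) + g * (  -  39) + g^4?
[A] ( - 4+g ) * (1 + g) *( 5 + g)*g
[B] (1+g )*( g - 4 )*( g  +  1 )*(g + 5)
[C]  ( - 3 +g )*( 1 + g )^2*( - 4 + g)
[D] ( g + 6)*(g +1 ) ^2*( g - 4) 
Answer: B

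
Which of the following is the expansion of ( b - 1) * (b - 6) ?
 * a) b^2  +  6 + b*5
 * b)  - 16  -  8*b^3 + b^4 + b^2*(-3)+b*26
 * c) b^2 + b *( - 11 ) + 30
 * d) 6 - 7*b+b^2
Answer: d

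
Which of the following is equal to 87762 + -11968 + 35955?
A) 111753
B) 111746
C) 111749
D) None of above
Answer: C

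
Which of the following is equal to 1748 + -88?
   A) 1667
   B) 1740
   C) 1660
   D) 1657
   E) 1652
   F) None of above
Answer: C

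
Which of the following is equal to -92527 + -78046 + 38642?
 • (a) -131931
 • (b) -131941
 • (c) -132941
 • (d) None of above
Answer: a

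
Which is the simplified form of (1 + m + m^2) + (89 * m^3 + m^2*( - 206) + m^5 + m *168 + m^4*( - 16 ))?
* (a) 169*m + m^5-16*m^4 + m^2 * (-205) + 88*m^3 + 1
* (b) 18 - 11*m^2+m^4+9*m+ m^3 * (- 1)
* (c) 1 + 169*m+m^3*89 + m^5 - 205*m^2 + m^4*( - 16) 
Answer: c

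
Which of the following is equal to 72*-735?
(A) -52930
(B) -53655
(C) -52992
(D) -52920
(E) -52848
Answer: D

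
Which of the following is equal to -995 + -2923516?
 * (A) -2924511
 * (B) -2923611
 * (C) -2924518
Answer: A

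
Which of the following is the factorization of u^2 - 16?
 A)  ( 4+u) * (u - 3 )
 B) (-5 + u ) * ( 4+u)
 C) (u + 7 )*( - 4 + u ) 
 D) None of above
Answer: D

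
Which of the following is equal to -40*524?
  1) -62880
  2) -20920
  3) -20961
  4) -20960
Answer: 4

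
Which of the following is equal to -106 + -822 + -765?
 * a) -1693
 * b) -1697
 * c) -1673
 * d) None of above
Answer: a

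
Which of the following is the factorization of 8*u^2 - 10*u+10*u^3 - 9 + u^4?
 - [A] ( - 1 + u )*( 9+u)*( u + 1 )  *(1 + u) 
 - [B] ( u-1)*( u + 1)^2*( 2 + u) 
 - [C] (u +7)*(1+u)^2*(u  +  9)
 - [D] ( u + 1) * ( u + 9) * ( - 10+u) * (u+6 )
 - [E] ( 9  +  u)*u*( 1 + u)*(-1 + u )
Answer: A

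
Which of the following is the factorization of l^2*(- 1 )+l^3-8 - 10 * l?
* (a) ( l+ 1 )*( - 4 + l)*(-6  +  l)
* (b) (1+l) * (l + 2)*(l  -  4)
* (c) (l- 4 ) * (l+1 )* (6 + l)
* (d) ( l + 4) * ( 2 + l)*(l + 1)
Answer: b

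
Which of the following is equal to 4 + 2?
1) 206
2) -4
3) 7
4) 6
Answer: 4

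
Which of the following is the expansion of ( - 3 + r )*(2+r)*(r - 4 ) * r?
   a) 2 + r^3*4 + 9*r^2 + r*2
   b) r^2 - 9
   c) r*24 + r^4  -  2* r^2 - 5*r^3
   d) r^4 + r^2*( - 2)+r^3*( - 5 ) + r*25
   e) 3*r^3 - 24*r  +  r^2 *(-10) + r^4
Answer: c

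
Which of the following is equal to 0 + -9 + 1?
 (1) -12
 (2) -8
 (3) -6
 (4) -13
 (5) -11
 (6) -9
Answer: 2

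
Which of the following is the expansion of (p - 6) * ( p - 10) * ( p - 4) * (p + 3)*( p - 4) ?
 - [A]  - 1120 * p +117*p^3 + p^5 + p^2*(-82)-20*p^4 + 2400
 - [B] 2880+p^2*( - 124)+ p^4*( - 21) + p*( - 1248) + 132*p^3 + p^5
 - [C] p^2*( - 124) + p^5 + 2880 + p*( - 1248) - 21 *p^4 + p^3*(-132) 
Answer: B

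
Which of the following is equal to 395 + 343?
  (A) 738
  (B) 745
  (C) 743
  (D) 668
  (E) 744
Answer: A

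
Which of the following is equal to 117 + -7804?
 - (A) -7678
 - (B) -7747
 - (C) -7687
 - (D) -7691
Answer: C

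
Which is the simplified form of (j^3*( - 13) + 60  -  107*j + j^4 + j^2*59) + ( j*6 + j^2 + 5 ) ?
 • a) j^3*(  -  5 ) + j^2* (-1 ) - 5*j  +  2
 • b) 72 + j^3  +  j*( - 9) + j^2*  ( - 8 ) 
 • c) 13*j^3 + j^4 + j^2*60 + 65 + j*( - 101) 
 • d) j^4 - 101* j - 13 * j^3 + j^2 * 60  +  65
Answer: d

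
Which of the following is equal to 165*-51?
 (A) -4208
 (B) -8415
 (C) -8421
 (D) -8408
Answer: B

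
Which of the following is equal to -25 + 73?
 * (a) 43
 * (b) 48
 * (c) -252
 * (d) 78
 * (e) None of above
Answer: b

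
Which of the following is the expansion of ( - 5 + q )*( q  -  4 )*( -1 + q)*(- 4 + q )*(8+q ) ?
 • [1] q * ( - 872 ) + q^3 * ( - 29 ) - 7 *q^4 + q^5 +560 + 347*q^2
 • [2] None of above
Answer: 2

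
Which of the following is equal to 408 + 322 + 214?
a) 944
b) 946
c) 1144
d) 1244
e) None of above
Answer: a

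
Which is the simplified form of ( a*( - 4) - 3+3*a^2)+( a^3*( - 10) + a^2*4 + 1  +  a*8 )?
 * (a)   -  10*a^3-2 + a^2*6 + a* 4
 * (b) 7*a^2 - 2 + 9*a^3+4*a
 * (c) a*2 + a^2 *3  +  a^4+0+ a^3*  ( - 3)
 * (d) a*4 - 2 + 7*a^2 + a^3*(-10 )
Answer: d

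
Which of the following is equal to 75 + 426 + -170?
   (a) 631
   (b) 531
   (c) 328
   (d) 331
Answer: d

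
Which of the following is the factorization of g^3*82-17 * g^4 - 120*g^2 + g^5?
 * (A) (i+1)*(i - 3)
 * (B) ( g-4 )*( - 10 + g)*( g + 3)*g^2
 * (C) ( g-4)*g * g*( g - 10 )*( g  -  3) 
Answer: C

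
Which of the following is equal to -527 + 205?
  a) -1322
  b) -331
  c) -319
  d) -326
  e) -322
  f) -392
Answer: e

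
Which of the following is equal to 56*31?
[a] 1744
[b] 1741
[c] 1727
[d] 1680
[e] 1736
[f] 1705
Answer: e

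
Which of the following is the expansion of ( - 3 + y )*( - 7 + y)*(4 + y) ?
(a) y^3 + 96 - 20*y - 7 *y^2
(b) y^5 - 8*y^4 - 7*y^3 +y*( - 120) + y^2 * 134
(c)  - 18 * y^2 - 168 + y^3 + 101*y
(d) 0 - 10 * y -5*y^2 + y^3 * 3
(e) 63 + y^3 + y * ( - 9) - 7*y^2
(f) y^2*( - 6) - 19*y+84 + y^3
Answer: f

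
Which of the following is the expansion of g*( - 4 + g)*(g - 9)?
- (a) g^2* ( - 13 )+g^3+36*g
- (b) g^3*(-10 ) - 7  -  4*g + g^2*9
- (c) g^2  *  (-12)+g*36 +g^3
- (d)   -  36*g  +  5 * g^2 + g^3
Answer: a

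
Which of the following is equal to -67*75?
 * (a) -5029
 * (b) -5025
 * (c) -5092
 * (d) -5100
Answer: b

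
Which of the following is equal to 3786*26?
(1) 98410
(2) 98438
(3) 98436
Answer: 3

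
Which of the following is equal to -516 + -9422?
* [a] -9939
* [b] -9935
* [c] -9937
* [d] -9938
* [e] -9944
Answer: d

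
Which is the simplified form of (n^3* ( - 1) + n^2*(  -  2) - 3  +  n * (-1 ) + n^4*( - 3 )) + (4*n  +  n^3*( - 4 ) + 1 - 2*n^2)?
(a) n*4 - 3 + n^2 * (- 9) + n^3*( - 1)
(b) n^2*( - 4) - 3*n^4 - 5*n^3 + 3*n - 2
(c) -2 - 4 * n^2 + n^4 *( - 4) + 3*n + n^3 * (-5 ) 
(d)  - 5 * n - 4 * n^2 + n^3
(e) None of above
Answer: b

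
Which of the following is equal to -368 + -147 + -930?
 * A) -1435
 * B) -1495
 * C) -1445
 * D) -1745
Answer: C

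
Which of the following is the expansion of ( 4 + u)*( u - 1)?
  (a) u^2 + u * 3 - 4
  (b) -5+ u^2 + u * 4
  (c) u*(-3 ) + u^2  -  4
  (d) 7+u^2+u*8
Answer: a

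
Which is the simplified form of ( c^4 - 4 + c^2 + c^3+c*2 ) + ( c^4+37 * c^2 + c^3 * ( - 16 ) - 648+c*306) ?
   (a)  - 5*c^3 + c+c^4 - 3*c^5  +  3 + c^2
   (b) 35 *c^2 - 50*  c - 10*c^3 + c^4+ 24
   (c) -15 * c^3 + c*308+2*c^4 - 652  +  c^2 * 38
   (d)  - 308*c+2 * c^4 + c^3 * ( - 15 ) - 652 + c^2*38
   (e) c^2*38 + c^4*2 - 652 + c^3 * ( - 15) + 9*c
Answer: c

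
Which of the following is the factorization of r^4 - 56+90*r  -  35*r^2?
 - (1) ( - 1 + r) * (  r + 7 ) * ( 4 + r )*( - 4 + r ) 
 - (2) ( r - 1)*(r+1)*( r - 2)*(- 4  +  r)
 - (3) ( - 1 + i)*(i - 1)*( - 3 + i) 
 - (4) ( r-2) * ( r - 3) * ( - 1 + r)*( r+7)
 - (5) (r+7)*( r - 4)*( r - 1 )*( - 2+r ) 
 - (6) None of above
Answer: 5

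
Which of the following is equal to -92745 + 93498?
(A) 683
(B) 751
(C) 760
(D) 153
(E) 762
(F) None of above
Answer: F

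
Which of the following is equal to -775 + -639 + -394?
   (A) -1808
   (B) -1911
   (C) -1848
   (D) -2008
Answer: A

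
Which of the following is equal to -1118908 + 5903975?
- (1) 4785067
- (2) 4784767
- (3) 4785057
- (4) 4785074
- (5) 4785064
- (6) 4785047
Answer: 1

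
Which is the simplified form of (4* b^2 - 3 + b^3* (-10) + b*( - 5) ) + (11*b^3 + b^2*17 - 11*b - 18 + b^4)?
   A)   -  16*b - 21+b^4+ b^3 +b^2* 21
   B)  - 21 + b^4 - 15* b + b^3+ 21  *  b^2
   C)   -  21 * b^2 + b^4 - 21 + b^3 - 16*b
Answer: A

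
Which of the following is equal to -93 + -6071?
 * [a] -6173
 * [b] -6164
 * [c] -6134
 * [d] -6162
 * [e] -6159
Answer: b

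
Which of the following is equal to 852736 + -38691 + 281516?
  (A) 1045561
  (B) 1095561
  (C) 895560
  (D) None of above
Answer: B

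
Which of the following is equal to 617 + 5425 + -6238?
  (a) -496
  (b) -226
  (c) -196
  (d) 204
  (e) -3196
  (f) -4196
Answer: c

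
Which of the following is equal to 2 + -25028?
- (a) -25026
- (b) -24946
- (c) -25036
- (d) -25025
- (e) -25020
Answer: a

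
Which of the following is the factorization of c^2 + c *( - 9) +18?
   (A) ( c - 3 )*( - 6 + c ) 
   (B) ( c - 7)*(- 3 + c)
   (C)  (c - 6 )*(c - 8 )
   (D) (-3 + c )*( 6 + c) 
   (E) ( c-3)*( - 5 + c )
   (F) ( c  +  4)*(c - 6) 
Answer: A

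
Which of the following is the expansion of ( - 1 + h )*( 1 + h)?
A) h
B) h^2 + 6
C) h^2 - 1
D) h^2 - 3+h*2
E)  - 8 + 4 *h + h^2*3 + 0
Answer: C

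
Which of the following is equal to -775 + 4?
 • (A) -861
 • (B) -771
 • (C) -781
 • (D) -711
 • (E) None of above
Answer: B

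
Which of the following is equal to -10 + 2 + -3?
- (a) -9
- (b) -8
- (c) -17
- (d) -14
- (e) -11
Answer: e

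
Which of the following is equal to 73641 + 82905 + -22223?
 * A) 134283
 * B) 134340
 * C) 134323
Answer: C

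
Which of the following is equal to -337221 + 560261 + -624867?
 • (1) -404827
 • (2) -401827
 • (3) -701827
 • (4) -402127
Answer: 2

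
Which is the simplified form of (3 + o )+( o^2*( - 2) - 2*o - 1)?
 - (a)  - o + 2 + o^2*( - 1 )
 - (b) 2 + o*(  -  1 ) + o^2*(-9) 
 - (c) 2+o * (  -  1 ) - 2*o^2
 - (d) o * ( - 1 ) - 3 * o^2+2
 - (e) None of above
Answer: c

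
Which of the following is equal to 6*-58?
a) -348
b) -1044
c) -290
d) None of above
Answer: a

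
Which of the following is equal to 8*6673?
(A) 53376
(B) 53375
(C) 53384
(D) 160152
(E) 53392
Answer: C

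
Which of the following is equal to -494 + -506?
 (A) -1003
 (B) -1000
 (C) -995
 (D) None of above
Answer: B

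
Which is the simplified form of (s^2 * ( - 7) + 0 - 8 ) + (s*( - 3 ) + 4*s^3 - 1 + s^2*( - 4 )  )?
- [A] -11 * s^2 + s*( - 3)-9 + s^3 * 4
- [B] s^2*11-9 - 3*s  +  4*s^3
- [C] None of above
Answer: A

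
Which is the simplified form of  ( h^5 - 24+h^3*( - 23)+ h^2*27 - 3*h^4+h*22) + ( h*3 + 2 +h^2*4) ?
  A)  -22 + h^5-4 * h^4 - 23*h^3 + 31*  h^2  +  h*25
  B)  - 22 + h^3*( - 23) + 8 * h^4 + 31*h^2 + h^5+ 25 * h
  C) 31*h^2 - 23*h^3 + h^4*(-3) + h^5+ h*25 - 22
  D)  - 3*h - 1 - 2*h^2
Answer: C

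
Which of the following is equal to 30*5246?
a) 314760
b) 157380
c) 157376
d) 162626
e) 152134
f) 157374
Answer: b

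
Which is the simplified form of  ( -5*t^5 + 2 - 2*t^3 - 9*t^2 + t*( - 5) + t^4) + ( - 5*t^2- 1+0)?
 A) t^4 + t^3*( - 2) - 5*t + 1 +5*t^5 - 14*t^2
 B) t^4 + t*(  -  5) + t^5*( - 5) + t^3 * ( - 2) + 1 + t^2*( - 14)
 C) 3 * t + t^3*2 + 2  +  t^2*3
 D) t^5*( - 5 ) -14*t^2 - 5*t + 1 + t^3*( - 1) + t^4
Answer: B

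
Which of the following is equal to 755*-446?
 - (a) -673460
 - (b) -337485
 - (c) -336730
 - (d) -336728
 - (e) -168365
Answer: c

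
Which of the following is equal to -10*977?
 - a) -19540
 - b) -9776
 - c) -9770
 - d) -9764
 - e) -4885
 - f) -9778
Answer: c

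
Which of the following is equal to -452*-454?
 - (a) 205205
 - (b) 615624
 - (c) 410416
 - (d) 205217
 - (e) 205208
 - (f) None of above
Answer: e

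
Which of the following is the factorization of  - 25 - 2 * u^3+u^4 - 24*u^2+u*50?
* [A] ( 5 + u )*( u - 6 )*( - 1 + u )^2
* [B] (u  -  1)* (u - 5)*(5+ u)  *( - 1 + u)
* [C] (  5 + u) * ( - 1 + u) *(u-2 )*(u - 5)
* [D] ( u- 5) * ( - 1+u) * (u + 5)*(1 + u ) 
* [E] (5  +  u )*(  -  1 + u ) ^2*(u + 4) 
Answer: B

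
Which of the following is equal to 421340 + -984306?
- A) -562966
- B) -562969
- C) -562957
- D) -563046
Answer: A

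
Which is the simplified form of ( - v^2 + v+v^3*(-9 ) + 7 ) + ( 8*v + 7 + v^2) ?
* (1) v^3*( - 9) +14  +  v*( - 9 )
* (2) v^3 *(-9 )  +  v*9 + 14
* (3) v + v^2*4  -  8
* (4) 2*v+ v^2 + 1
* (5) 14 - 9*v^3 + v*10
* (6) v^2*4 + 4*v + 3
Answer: 2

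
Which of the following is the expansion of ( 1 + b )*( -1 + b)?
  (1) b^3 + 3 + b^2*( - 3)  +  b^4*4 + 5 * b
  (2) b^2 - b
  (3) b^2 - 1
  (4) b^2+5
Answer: 3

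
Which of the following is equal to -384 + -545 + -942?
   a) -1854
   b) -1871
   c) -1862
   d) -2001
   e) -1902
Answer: b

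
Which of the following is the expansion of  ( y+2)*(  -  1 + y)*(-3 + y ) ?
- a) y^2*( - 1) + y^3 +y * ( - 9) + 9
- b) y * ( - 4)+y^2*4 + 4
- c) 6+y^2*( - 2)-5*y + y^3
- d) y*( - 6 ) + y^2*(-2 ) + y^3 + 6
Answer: c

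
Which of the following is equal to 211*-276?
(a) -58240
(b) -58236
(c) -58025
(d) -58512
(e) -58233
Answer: b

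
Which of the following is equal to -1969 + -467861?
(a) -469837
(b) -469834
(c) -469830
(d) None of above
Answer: c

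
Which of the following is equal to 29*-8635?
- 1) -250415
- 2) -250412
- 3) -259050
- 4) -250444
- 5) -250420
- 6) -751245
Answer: 1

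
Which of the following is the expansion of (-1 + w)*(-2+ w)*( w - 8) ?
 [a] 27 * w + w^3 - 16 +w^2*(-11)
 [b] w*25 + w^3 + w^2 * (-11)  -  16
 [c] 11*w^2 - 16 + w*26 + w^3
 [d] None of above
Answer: d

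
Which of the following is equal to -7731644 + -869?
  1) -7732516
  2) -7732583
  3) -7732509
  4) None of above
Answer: 4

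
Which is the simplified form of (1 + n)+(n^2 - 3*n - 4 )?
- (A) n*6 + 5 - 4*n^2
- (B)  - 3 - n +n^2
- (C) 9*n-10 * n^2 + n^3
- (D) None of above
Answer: D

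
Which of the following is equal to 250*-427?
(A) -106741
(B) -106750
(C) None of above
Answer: B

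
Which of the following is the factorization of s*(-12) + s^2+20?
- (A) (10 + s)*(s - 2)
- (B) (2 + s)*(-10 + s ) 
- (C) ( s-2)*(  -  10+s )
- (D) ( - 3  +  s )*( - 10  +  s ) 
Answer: C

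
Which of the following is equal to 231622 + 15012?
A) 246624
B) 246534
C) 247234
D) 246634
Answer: D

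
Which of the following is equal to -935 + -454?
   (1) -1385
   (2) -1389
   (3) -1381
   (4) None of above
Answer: 2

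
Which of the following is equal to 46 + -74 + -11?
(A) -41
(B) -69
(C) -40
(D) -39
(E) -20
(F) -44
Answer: D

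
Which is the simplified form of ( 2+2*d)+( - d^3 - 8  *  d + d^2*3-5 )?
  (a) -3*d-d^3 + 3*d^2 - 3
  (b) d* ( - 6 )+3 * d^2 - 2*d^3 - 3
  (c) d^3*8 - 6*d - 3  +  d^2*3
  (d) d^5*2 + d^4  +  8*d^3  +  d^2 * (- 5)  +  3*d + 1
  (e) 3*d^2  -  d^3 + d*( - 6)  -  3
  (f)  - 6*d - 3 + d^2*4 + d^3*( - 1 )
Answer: e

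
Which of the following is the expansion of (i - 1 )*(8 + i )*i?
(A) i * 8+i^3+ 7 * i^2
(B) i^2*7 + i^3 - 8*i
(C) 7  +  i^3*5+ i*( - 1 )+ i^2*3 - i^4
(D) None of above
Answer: B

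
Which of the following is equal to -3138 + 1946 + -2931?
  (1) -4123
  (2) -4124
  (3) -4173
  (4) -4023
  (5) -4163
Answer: 1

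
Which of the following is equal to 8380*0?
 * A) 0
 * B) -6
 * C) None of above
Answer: A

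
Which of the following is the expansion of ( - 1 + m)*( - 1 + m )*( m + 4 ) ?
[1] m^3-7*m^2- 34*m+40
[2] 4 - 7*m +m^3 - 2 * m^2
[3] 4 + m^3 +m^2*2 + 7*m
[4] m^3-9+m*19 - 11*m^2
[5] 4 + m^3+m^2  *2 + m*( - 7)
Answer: 5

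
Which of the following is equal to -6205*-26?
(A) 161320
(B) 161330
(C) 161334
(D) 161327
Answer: B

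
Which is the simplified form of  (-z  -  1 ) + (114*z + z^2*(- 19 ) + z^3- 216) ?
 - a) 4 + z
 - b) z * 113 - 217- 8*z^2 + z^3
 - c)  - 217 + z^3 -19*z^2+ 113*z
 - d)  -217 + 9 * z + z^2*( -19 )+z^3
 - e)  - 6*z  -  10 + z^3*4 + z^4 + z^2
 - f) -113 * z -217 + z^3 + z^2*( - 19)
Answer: c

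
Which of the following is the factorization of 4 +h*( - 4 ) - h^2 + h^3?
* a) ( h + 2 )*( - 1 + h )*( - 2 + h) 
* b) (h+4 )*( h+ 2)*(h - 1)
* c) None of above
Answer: a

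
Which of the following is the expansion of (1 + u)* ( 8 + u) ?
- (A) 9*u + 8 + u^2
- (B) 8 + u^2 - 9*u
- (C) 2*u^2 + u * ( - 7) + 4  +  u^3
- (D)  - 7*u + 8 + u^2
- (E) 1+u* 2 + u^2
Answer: A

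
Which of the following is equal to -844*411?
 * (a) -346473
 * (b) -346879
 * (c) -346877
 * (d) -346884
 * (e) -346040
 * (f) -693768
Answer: d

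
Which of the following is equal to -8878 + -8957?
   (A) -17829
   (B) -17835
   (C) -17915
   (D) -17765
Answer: B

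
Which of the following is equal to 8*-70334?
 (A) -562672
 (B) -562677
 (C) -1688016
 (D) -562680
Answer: A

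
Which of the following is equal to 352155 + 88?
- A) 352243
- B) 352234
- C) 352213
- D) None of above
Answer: A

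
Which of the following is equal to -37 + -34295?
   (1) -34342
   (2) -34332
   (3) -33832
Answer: 2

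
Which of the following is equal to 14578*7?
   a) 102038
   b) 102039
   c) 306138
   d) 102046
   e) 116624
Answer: d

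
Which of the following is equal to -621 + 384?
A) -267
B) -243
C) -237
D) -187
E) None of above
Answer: C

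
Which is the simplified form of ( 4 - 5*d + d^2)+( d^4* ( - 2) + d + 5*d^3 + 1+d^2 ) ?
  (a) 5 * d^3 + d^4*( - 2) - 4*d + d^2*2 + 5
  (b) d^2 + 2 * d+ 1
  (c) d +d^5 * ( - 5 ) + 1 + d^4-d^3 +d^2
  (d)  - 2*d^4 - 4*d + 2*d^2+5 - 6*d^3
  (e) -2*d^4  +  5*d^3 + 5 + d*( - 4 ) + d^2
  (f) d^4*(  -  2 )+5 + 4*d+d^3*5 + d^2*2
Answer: a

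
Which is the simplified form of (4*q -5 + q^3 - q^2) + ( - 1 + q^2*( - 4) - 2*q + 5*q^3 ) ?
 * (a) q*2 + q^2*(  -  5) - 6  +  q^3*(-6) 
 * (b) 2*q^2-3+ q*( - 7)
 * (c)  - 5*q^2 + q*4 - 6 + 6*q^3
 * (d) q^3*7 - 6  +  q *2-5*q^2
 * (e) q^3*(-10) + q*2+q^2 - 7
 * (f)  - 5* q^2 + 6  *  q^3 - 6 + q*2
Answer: f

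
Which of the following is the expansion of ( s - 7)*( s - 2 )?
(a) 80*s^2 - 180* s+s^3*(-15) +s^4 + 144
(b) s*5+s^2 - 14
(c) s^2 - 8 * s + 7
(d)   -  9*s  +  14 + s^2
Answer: d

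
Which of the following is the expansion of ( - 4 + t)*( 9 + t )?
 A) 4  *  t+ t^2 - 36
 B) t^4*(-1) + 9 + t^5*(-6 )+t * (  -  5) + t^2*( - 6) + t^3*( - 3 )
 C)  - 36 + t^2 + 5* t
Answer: C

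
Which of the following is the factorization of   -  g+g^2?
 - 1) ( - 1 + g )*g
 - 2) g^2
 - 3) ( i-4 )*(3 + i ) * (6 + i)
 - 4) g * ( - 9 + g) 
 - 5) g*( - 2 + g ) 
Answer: 1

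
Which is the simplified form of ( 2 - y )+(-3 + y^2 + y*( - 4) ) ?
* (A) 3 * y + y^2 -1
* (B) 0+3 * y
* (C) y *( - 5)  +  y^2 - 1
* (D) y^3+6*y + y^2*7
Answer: C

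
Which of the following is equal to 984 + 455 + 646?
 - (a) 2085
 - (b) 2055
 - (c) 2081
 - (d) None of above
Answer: a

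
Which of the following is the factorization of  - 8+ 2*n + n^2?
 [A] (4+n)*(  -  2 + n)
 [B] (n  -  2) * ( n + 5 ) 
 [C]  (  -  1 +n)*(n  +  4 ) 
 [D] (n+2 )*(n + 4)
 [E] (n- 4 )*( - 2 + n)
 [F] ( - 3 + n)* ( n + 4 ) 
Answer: A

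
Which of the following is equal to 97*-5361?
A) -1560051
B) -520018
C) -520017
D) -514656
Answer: C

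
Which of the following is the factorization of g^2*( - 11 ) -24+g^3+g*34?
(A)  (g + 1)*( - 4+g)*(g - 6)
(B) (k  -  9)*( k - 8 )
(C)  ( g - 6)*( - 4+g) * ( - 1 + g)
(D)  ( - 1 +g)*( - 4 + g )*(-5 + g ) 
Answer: C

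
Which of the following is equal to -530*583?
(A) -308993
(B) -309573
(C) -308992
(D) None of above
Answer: D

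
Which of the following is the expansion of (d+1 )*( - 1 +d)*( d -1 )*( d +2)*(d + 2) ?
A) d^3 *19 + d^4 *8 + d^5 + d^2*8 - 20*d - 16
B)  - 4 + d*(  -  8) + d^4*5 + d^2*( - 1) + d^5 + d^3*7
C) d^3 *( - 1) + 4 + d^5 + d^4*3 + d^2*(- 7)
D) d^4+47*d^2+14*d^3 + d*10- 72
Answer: C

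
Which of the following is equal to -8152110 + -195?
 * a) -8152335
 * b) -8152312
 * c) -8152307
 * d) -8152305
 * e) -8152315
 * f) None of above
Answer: d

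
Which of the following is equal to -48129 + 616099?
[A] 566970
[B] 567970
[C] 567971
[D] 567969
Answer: B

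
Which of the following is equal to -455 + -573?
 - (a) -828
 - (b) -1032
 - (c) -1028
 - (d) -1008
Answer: c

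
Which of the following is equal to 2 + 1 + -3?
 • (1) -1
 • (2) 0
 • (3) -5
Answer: 2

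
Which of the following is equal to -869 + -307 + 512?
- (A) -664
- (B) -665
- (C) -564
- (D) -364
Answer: A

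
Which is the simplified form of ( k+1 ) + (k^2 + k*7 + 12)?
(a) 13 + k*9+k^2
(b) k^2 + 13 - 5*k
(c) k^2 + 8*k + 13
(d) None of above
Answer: c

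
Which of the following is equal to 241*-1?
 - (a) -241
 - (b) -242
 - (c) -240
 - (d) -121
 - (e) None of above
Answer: a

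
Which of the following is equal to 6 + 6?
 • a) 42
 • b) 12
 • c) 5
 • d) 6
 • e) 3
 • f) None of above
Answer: b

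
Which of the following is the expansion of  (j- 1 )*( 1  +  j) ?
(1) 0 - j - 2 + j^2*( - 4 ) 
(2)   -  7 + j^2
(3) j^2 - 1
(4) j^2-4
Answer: 3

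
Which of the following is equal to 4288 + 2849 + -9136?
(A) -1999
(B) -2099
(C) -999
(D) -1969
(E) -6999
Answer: A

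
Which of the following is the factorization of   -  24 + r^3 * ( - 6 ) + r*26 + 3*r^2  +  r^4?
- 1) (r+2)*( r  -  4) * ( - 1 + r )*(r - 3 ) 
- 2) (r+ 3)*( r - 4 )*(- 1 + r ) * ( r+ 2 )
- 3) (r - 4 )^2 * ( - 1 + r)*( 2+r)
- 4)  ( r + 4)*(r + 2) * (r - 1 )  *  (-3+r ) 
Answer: 1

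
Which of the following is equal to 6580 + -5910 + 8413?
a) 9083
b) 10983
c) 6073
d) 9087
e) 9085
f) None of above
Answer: a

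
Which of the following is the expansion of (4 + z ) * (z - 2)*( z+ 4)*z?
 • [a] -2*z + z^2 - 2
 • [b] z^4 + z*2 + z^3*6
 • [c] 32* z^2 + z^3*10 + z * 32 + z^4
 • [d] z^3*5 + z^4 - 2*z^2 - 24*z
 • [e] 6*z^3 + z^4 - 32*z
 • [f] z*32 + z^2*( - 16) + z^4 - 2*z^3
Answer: e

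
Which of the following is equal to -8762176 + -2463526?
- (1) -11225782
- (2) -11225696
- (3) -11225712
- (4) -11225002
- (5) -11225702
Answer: 5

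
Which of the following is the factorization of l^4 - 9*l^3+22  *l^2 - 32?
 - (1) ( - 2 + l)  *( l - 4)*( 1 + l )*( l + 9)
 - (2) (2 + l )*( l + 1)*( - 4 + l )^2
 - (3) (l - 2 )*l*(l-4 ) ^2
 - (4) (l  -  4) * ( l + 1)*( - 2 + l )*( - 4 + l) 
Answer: 4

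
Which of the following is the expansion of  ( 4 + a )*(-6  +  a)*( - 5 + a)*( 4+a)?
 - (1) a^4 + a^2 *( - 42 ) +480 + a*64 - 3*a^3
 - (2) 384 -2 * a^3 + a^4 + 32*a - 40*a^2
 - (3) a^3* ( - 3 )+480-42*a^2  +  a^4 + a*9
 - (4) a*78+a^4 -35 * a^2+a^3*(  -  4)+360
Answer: 1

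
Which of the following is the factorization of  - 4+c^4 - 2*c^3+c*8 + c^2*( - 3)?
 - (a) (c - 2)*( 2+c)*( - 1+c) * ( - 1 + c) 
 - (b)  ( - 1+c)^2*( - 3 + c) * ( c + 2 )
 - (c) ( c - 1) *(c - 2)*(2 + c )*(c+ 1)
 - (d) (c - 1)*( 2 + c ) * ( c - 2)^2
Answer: a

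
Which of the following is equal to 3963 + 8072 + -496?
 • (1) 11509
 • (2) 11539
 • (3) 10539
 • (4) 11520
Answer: 2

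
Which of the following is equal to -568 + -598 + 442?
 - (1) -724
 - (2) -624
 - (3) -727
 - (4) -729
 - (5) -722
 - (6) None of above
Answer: 1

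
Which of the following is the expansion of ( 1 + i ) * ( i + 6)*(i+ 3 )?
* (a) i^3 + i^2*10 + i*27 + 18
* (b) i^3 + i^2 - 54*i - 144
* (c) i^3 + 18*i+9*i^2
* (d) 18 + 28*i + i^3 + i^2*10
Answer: a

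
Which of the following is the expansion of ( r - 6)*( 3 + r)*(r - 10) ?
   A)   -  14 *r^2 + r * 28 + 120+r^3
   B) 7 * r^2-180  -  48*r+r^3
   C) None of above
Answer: C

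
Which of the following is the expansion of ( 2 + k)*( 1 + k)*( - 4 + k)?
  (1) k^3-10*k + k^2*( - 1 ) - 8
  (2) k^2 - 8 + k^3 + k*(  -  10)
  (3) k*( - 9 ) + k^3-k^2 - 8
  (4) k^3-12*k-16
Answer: 1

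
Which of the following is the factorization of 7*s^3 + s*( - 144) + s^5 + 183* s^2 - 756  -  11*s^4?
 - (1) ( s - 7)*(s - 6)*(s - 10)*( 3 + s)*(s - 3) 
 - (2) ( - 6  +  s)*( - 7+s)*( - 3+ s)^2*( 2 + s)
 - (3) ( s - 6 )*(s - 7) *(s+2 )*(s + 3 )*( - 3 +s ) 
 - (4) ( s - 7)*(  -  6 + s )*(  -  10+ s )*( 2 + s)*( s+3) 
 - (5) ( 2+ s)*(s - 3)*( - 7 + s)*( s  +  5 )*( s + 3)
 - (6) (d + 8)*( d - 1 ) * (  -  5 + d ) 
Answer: 3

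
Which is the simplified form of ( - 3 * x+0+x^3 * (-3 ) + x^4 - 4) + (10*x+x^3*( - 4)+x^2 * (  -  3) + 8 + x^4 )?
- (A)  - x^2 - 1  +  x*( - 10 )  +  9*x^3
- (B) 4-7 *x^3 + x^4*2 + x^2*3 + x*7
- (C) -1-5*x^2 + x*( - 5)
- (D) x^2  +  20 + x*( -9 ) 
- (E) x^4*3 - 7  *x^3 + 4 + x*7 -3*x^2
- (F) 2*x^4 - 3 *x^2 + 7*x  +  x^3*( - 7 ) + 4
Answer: F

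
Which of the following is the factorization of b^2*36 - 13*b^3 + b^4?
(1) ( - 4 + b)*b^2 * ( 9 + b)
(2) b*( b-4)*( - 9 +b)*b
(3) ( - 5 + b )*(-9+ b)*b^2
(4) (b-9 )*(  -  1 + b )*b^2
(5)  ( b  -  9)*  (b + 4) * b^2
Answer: 2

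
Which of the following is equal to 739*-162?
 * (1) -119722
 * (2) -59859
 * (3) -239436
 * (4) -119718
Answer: 4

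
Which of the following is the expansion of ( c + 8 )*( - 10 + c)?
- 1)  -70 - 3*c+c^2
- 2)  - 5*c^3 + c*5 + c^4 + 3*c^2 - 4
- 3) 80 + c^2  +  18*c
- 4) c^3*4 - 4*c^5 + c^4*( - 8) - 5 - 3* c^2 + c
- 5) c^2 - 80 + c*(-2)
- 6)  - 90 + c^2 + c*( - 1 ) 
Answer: 5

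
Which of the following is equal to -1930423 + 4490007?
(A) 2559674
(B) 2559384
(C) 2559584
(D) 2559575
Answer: C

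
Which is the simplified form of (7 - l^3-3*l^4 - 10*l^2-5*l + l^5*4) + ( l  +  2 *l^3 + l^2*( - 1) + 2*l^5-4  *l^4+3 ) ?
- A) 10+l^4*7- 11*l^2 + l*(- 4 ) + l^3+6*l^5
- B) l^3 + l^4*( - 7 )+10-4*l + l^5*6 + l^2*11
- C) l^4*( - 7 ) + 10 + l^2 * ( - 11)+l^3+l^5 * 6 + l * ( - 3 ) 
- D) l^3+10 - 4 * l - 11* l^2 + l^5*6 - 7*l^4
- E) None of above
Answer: D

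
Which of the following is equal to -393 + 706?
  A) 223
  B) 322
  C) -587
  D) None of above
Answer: D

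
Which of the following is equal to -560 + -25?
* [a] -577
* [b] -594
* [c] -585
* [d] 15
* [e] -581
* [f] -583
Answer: c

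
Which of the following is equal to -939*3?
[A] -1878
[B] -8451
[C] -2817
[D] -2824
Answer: C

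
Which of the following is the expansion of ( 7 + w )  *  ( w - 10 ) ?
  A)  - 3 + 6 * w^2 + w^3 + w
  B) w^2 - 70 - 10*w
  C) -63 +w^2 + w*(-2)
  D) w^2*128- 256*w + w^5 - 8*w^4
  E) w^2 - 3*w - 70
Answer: E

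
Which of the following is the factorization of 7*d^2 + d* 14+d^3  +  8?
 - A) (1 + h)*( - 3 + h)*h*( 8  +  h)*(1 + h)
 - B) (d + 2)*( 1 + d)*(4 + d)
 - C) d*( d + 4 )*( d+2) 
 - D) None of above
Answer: B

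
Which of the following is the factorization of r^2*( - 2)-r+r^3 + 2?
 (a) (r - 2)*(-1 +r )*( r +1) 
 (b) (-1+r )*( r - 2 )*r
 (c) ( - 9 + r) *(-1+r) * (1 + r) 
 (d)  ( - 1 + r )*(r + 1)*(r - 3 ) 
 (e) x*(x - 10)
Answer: a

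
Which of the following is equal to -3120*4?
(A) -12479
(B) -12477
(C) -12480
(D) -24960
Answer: C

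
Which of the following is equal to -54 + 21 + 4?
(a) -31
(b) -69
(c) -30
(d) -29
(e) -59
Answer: d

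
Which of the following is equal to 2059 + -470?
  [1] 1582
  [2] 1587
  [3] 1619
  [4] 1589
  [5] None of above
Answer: 4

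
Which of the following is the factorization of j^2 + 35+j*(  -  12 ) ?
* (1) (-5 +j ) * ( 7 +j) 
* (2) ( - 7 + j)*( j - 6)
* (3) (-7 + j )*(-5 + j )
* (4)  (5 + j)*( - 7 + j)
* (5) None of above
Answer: 3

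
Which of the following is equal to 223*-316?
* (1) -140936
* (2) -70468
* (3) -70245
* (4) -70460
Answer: 2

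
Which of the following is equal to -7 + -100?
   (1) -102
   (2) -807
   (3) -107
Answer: 3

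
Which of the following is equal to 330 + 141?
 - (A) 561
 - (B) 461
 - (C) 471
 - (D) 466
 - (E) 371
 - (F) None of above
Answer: C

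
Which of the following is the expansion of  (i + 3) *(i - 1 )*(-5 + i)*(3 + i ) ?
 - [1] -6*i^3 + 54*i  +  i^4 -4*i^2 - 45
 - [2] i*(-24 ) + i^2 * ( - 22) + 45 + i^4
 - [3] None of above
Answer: 2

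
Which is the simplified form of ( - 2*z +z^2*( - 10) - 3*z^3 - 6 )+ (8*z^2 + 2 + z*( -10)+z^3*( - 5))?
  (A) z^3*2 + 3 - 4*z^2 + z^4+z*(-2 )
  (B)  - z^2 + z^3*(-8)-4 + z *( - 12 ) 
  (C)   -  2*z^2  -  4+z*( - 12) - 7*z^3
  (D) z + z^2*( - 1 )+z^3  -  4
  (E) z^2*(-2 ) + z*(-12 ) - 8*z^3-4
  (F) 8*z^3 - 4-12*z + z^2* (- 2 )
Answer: E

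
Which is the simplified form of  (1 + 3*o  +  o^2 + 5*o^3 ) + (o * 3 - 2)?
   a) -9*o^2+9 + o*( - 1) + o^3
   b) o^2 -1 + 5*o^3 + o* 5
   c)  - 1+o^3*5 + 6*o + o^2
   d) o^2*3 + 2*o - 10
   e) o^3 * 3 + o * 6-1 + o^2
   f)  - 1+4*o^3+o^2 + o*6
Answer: c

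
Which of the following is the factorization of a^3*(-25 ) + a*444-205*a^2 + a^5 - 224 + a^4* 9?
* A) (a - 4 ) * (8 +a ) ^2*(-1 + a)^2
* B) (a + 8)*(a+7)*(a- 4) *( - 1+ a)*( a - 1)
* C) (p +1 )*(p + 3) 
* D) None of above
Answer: B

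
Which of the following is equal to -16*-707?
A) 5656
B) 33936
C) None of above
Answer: C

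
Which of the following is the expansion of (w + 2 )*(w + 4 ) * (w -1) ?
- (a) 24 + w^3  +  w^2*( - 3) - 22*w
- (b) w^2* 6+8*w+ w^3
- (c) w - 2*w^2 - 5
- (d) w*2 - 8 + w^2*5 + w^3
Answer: d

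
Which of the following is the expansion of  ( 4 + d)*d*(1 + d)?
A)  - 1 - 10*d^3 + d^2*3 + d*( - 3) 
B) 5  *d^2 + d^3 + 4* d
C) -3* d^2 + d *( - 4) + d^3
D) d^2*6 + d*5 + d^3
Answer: B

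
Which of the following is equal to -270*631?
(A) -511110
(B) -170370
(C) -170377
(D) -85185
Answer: B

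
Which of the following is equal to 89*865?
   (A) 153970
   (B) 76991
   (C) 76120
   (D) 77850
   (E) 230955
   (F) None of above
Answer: F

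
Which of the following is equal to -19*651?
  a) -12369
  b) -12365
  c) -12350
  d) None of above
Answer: a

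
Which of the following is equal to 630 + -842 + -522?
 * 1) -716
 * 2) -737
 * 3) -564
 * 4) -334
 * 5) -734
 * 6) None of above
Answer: 5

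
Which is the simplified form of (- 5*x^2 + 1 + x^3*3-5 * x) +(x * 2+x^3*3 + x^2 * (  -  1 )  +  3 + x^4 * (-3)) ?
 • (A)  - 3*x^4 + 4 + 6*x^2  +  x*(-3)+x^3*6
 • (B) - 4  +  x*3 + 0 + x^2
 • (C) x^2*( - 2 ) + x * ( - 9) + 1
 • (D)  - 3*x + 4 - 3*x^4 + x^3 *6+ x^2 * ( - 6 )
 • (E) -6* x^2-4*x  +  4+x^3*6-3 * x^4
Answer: D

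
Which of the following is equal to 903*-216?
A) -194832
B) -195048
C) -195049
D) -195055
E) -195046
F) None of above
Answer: B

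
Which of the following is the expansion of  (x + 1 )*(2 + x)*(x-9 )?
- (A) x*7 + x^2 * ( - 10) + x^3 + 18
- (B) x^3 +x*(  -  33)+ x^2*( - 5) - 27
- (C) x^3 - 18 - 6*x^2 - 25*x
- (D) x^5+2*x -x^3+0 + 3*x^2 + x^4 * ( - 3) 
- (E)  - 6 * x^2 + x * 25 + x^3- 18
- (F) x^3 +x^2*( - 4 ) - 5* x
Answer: C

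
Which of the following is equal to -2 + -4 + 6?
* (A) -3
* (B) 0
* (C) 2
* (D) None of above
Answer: B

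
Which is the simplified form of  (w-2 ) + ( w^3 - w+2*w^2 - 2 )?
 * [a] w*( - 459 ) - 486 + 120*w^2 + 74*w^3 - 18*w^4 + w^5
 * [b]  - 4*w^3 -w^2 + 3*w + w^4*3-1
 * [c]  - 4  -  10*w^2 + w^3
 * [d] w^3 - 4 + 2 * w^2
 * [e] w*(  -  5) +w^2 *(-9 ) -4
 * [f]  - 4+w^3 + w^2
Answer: d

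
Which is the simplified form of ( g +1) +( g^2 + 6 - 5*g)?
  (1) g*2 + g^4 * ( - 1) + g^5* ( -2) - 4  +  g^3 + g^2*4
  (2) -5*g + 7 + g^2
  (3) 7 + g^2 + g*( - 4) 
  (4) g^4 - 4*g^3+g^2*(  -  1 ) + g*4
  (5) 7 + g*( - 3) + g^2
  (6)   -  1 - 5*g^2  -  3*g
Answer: 3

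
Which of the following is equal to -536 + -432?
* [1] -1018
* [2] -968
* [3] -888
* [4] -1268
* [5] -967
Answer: 2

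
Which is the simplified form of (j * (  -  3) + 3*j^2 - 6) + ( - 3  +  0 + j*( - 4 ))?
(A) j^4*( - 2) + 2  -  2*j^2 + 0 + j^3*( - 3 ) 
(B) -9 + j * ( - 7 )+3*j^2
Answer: B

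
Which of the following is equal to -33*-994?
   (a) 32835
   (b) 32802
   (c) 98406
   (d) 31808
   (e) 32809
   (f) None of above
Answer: b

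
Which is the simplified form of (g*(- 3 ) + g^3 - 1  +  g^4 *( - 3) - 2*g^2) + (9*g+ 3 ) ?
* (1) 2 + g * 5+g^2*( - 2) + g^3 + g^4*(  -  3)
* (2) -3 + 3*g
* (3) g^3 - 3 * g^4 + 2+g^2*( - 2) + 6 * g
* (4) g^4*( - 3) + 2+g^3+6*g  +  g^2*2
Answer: 3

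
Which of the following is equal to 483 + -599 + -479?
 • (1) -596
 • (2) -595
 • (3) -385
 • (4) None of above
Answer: 2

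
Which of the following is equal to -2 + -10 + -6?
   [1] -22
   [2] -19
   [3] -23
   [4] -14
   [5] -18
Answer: 5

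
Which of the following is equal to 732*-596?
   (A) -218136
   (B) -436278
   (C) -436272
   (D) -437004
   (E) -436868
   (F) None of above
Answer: C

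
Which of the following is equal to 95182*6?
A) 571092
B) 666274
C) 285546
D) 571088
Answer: A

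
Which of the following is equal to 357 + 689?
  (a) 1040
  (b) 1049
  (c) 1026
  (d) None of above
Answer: d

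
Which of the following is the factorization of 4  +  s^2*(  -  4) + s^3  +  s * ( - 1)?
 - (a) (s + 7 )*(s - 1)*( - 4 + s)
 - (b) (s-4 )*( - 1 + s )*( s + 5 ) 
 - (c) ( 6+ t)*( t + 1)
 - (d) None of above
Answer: d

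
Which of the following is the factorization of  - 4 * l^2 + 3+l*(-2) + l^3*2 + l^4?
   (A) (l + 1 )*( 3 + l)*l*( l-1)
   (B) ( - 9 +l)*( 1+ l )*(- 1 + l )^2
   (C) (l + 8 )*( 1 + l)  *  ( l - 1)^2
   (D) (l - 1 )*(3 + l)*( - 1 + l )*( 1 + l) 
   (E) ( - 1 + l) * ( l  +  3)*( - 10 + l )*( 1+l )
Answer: D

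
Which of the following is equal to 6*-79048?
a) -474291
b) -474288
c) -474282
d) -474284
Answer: b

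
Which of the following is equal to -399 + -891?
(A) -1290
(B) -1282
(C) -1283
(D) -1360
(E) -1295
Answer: A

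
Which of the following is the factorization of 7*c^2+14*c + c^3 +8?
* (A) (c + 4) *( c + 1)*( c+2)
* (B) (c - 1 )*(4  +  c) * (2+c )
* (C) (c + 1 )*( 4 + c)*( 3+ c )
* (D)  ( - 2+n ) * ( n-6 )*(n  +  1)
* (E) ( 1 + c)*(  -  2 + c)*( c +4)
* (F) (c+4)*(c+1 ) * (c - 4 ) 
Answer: A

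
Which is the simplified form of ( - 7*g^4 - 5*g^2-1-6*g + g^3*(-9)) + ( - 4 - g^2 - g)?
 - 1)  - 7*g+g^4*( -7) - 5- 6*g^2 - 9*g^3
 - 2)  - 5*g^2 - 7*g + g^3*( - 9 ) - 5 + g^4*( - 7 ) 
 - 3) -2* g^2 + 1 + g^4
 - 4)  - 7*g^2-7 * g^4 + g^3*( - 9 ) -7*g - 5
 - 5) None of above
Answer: 1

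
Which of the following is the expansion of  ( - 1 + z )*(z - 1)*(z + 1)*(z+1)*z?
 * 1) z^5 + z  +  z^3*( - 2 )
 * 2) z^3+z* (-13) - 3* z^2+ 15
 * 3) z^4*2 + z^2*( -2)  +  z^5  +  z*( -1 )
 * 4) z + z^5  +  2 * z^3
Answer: 1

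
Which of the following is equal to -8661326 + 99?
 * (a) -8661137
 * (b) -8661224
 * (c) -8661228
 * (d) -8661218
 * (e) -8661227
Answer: e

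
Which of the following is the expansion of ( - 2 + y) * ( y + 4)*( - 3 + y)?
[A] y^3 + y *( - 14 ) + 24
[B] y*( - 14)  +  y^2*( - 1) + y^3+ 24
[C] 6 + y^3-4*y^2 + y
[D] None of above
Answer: B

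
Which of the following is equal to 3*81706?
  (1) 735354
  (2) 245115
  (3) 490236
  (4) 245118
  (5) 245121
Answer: 4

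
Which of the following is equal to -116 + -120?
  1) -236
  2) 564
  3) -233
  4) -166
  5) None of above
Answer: 1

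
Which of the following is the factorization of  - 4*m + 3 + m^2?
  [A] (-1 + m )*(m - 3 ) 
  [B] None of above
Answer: A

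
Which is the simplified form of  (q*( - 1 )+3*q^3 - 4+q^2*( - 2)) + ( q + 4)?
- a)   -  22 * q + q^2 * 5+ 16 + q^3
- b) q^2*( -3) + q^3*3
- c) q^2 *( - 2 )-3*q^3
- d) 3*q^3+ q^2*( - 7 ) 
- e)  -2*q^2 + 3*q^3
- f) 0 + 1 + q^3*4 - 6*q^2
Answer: e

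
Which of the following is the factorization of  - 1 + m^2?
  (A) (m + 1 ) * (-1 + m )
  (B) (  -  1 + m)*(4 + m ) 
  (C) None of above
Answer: A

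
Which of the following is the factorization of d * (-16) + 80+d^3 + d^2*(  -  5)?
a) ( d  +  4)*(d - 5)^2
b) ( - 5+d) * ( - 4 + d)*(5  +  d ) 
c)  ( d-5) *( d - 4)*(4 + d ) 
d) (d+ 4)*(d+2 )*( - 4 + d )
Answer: c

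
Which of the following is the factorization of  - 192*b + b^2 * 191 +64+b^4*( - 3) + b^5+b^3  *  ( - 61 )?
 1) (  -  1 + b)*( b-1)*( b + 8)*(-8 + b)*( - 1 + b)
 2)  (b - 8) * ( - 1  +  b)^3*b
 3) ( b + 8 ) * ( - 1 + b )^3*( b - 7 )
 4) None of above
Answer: 1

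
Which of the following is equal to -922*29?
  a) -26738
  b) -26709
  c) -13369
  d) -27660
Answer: a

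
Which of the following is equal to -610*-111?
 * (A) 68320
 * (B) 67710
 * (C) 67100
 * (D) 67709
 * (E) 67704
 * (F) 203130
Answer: B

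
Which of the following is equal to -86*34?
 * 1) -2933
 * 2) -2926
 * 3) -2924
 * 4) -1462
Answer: 3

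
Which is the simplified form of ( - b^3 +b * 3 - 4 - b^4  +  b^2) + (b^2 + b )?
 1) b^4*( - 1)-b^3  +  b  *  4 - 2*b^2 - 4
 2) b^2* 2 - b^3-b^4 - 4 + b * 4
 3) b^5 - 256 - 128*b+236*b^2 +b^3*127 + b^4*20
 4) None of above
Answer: 2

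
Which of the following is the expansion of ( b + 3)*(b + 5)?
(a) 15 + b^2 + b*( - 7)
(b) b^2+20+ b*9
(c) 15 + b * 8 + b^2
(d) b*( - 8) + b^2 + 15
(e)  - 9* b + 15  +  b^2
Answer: c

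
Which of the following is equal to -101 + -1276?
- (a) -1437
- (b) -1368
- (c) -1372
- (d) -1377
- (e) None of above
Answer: d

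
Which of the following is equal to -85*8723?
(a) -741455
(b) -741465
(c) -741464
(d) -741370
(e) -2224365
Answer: a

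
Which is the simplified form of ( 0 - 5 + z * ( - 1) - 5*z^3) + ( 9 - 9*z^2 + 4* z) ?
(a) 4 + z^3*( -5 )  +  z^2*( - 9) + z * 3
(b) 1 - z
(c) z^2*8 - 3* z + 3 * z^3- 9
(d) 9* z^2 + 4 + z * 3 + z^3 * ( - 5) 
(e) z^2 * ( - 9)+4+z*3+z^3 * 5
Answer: a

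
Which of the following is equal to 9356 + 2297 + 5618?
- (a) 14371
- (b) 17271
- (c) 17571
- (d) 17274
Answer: b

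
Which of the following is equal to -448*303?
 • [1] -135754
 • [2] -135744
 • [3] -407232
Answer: 2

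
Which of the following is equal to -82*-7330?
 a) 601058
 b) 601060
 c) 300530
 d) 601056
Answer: b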